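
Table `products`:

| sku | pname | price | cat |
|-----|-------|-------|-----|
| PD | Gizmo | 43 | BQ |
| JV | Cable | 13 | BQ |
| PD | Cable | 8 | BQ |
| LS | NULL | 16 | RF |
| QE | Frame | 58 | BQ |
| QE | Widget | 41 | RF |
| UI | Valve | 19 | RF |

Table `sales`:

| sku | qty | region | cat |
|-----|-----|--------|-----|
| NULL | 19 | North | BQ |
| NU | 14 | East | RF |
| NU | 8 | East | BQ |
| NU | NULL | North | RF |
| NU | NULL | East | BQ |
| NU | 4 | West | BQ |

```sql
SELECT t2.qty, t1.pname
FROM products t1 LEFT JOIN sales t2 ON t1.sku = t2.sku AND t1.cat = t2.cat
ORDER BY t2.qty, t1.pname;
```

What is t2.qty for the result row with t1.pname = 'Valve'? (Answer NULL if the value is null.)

NULL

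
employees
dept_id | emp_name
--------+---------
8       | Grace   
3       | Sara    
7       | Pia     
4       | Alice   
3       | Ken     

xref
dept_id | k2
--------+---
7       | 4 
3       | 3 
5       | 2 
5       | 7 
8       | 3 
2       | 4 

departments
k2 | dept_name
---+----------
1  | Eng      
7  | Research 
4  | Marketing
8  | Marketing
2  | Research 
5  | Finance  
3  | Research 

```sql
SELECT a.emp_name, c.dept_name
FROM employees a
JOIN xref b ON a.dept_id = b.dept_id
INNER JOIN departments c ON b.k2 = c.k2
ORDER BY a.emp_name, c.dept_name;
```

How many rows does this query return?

Joins associate left-to-right: employees INNER JOIN xref on dept_id gives 4 intermediate row(s).
Then INNER JOIN `departments c` on k2: keep only rows whose b.k2 appears in c.
Result: 4 row(s).

4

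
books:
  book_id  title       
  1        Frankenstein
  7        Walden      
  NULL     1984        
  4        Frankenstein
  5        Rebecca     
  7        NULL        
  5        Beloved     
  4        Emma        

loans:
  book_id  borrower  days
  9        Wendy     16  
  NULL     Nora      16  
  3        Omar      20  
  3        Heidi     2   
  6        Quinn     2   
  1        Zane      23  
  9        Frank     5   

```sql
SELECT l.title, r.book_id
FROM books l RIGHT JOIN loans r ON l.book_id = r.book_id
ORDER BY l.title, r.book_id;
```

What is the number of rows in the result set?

7

RIGHT JOIN keeps every row from `loans`; unmatched rows get NULL for `books`'s columns.
Matching on l.book_id = r.book_id. A NULL in a compared column never satisfies the condition.
- l (book_id=1) pairs with 1 row(s) of r.
- l (book_id=7) has no partner in r.
- l (book_id=NULL) has no partner in r.
- l (book_id=4) has no partner in r.
- l (book_id=5) has no partner in r.
- l (book_id=7) has no partner in r.
- l (book_id=5) has no partner in r.
- l (book_id=4) has no partner in r.
- 6 row(s) from r found no l partner → padded with NULL.
Total: 1 matched + 6 padded = 7 rows.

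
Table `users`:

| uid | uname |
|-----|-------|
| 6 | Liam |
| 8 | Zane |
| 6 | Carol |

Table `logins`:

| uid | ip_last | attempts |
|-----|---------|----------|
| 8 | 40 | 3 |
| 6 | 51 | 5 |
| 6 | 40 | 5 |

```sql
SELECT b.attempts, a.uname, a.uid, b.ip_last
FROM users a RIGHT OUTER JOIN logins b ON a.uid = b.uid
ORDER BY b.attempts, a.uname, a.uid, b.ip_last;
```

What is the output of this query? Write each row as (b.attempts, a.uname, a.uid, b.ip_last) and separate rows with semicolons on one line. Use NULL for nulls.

(3, Zane, 8, 40); (5, Carol, 6, 40); (5, Carol, 6, 51); (5, Liam, 6, 40); (5, Liam, 6, 51)

RIGHT JOIN keeps every row from `logins`; unmatched rows get NULL for `users`'s columns.
Matching on a.uid = b.uid.
Matched pairs: 5; unmatched b rows kept: 0.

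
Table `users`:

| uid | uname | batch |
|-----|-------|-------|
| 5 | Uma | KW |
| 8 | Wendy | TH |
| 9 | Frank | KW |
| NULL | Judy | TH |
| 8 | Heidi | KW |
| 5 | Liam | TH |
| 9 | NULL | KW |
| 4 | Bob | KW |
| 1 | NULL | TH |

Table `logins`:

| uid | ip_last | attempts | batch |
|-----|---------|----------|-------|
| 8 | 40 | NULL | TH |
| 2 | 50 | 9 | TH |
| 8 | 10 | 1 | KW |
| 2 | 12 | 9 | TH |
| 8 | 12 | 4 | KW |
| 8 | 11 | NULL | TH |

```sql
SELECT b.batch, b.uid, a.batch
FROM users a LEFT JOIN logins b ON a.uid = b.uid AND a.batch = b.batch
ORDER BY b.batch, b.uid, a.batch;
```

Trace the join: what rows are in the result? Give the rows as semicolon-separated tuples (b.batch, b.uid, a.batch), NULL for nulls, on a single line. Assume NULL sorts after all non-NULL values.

LEFT JOIN keeps every row from `users`; unmatched rows get NULL for `logins`'s columns.
Matching on a.uid = b.uid AND a.batch = b.batch. A NULL in a compared column never satisfies the condition.
- a row (uid=5, batch=KW): no match → kept, b columns NULL.
- a row (uid=8, batch=TH): matches 2 b row(s) → 2 output row(s).
- a row (uid=9, batch=KW): no match → kept, b columns NULL.
- a row (uid=NULL, batch=TH): no match → kept, b columns NULL.
- a row (uid=8, batch=KW): matches 2 b row(s) → 2 output row(s).
- a row (uid=5, batch=TH): no match → kept, b columns NULL.
- a row (uid=9, batch=KW): no match → kept, b columns NULL.
- a row (uid=4, batch=KW): no match → kept, b columns NULL.
- a row (uid=1, batch=TH): no match → kept, b columns NULL.

(KW, 8, KW); (KW, 8, KW); (TH, 8, TH); (TH, 8, TH); (NULL, NULL, KW); (NULL, NULL, KW); (NULL, NULL, KW); (NULL, NULL, KW); (NULL, NULL, TH); (NULL, NULL, TH); (NULL, NULL, TH)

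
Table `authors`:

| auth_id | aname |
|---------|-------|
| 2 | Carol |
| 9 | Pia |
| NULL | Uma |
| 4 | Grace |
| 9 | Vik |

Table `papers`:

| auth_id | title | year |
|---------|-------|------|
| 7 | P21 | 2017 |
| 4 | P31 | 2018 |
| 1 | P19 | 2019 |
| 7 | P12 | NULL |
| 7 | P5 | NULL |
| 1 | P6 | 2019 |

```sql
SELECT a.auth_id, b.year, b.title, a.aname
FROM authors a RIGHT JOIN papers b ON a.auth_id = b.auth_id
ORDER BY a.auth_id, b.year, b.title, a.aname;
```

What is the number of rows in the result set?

RIGHT JOIN keeps every row from `papers`; unmatched rows get NULL for `authors`'s columns.
Matching on a.auth_id = b.auth_id. A NULL in a compared column never satisfies the condition.
Matched pairs: 1; unmatched b rows kept: 5.
Total: 1 matched + 5 padded = 6 rows.

6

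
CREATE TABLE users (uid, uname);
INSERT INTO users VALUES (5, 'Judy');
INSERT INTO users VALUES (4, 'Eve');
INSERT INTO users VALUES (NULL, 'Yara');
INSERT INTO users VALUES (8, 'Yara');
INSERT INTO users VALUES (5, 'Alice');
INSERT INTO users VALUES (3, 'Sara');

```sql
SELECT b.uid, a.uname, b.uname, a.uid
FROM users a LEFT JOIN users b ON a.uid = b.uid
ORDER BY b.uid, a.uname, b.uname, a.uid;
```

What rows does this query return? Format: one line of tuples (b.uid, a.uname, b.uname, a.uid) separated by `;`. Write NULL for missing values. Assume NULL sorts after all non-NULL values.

LEFT JOIN keeps every row from `users a`; unmatched rows get NULL for `users b`'s columns.
Matching on a.uid = b.uid. A NULL in a compared column never satisfies the condition.
Matched pairs: 7; unmatched a rows kept: 1.

(3, Sara, Sara, 3); (4, Eve, Eve, 4); (5, Alice, Alice, 5); (5, Alice, Judy, 5); (5, Judy, Alice, 5); (5, Judy, Judy, 5); (8, Yara, Yara, 8); (NULL, Yara, NULL, NULL)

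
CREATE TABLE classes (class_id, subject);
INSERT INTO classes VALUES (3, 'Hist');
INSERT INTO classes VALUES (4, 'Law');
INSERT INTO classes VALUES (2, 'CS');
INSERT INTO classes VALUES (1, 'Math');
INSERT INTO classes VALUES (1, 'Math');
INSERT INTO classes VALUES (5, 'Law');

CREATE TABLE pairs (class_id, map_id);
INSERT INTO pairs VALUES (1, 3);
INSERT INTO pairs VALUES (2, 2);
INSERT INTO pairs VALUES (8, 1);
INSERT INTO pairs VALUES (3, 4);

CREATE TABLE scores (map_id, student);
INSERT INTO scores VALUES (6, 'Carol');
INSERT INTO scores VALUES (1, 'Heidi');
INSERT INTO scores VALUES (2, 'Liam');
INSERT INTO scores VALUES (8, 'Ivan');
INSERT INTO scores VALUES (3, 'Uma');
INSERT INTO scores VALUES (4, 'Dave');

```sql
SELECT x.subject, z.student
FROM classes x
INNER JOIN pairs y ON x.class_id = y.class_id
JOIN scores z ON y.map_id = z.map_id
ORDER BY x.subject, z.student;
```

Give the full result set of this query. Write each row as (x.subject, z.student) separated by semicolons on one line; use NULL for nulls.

(CS, Liam); (Hist, Dave); (Math, Uma); (Math, Uma)

Evaluate left to right. First `classes x INNER JOIN pairs y` on class_id: 4 row(s).
Then INNER JOIN `scores z` on map_id: keep only rows whose y.map_id appears in z.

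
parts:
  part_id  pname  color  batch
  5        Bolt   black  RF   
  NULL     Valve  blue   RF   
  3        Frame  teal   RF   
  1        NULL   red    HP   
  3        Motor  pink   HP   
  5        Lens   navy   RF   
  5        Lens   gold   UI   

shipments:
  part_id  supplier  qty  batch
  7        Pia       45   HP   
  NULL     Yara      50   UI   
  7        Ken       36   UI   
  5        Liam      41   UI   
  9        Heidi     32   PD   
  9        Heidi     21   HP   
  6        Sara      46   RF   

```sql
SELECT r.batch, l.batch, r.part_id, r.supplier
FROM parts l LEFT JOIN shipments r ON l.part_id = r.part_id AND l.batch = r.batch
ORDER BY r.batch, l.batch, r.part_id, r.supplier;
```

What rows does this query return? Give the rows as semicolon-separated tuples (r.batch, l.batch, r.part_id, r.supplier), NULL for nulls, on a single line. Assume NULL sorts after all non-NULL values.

(UI, UI, 5, Liam); (NULL, HP, NULL, NULL); (NULL, HP, NULL, NULL); (NULL, RF, NULL, NULL); (NULL, RF, NULL, NULL); (NULL, RF, NULL, NULL); (NULL, RF, NULL, NULL)

LEFT JOIN keeps every row from `parts`; unmatched rows get NULL for `shipments`'s columns.
Matching on l.part_id = r.part_id AND l.batch = r.batch. A NULL in a compared column never satisfies the condition.
- l (part_id=5, batch=RF) has no partner → padded with NULL.
- l (part_id=NULL, batch=RF) has no partner → padded with NULL.
- l (part_id=3, batch=RF) has no partner → padded with NULL.
- l (part_id=1, batch=HP) has no partner → padded with NULL.
- l (part_id=3, batch=HP) has no partner → padded with NULL.
- l (part_id=5, batch=RF) has no partner → padded with NULL.
- l (part_id=5, batch=UI) pairs with 1 row(s) of r.
After projecting and ordering:
r.batch | l.batch | r.part_id | r.supplier
UI | UI | 5 | Liam
NULL | HP | NULL | NULL
NULL | HP | NULL | NULL
NULL | RF | NULL | NULL
NULL | RF | NULL | NULL
NULL | RF | NULL | NULL
NULL | RF | NULL | NULL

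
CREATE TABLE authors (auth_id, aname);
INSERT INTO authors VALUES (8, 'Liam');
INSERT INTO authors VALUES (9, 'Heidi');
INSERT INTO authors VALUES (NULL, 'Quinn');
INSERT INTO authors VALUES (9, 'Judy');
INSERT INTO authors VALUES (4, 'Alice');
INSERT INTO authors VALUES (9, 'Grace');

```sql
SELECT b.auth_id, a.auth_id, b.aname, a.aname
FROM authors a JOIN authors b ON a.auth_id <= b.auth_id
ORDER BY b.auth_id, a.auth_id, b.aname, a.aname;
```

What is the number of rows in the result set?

INNER JOIN keeps only pairs where the ON condition holds.
Matching on a.auth_id <= b.auth_id. A NULL in a compared column never satisfies the condition.
- a row (auth_id=8): matches 4 b row(s) → 4 output row(s).
- a row (auth_id=9): matches 3 b row(s) → 3 output row(s).
- a row (auth_id=NULL): no match → dropped.
- a row (auth_id=9): matches 3 b row(s) → 3 output row(s).
- a row (auth_id=4): matches 5 b row(s) → 5 output row(s).
- a row (auth_id=9): matches 3 b row(s) → 3 output row(s).
Total: 18 rows.

18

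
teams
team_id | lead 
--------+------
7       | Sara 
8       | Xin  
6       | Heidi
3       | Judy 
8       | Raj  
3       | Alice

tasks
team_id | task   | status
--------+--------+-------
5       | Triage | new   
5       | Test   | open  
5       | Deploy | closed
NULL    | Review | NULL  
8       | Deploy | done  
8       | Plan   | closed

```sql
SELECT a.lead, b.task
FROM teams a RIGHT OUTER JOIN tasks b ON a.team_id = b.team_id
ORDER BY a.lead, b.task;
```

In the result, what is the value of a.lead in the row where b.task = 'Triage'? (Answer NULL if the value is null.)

NULL

RIGHT JOIN keeps every row from `tasks`; unmatched rows get NULL for `teams`'s columns.
Matching on a.team_id = b.team_id. A NULL in a compared column never satisfies the condition.
- a[0] team_id=7 → no match.
- a[1] team_id=8 → 2 match(es) in b → 2 row(s).
- a[2] team_id=6 → no match.
- a[3] team_id=3 → no match.
- a[4] team_id=8 → 2 match(es) in b → 2 row(s).
- a[5] team_id=3 → no match.
- 4 row(s) from b found no a partner → padded with NULL.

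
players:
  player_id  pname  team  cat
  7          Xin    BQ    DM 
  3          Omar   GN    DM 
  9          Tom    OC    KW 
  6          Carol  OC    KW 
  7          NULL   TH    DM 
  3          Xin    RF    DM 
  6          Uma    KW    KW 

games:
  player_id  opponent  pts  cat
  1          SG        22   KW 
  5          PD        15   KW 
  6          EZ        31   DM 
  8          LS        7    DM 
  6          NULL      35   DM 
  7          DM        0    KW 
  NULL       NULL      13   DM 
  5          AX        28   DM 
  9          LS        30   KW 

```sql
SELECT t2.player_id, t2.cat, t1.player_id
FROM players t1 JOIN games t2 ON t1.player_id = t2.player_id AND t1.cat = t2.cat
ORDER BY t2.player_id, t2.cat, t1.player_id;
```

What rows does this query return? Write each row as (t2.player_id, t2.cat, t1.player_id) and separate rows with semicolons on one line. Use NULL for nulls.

INNER JOIN keeps only pairs where the ON condition holds.
Matching on t1.player_id = t2.player_id AND t1.cat = t2.cat. A NULL in a compared column never satisfies the condition.
Matched pairs: 1.

(9, KW, 9)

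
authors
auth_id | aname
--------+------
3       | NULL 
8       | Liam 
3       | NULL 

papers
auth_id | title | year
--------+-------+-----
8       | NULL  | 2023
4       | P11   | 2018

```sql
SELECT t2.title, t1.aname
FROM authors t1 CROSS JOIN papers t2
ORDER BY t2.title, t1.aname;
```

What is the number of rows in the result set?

6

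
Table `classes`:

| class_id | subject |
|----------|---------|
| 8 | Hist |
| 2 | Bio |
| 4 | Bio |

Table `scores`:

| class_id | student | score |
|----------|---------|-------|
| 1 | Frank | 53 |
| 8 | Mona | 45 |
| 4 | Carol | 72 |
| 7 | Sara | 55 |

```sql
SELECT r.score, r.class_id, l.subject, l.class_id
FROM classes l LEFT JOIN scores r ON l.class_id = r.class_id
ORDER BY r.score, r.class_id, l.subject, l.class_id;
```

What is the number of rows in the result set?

LEFT JOIN keeps every row from `classes`; unmatched rows get NULL for `scores`'s columns.
Matching on l.class_id = r.class_id.
- l row (class_id=8): matches 1 r row(s) → 1 output row(s).
- l row (class_id=2): no match → kept, r columns NULL.
- l row (class_id=4): matches 1 r row(s) → 1 output row(s).
Total: 2 matched + 1 padded = 3 rows.

3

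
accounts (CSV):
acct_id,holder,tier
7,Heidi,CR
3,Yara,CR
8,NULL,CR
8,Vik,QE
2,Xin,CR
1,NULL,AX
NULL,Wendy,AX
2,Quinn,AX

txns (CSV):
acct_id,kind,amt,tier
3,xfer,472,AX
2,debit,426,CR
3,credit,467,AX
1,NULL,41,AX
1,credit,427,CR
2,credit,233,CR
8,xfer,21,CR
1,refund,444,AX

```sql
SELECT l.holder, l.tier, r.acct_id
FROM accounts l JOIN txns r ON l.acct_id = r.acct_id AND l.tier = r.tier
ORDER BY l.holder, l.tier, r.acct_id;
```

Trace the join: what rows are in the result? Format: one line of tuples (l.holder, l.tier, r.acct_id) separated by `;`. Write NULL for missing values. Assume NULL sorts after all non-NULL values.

INNER JOIN keeps only pairs where the ON condition holds.
Matching on l.acct_id = r.acct_id AND l.tier = r.tier. A NULL in a compared column never satisfies the condition.
- acct_id=7, tier=CR: no matching r row, dropped.
- acct_id=3, tier=CR: no matching r row, dropped.
- acct_id=8, tier=CR: 1 matching r row(s), so 1 row(s) emitted.
- acct_id=8, tier=QE: no matching r row, dropped.
- acct_id=2, tier=CR: 2 matching r row(s), so 2 row(s) emitted.
- acct_id=1, tier=AX: 2 matching r row(s), so 2 row(s) emitted.
- acct_id=NULL, tier=AX: no matching r row, dropped.
- acct_id=2, tier=AX: no matching r row, dropped.
After projecting and ordering:
l.holder | l.tier | r.acct_id
Xin | CR | 2
Xin | CR | 2
NULL | AX | 1
NULL | AX | 1
NULL | CR | 8

(Xin, CR, 2); (Xin, CR, 2); (NULL, AX, 1); (NULL, AX, 1); (NULL, CR, 8)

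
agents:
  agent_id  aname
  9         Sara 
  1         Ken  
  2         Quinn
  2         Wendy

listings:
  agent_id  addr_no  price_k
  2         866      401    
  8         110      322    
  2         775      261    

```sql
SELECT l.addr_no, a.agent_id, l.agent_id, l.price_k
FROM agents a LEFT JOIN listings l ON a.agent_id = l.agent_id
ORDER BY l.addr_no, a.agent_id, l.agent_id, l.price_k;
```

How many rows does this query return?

6

LEFT JOIN keeps every row from `agents`; unmatched rows get NULL for `listings`'s columns.
Matching on a.agent_id = l.agent_id.
Matched pairs: 4; unmatched a rows kept: 2.
Total: 4 matched + 2 padded = 6 rows.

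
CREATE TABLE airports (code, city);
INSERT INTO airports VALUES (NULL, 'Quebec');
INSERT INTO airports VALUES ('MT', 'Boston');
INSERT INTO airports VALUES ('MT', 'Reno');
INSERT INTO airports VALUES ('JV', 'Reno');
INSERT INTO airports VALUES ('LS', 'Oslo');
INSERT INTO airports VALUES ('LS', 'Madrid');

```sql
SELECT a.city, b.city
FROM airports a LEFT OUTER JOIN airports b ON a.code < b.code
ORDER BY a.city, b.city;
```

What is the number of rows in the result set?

LEFT JOIN keeps every row from `airports a`; unmatched rows get NULL for `airports b`'s columns.
Matching on a.code < b.code. A NULL in a compared column never satisfies the condition.
- a (code=NULL) has no partner → padded with NULL.
- a (code=MT) has no partner → padded with NULL.
- a (code=MT) has no partner → padded with NULL.
- a (code=JV) pairs with 4 row(s) of b.
- a (code=LS) pairs with 2 row(s) of b.
- a (code=LS) pairs with 2 row(s) of b.
Total: 8 matched + 3 padded = 11 rows.

11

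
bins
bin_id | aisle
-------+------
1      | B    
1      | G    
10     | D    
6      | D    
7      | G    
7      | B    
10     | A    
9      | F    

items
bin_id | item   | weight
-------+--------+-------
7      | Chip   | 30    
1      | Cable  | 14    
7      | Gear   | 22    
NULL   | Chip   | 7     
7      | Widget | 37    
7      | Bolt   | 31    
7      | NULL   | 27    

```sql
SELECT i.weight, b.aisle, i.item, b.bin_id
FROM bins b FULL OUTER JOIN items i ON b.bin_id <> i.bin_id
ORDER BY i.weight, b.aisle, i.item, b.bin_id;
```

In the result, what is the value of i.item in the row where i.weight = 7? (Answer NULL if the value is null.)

Chip

FULL OUTER JOIN keeps every row from both sides; unmatched rows get NULL for the other side's columns.
Matching on b.bin_id <> i.bin_id. A NULL in a compared column never satisfies the condition.
- b (bin_id=1) pairs with 5 row(s) of i.
- b (bin_id=1) pairs with 5 row(s) of i.
- b (bin_id=10) pairs with 6 row(s) of i.
- b (bin_id=6) pairs with 6 row(s) of i.
- b (bin_id=7) pairs with 1 row(s) of i.
- b (bin_id=7) pairs with 1 row(s) of i.
- b (bin_id=10) pairs with 6 row(s) of i.
- b (bin_id=9) pairs with 6 row(s) of i.
- plus 1 unmatched i row(s), each kept with NULL b columns.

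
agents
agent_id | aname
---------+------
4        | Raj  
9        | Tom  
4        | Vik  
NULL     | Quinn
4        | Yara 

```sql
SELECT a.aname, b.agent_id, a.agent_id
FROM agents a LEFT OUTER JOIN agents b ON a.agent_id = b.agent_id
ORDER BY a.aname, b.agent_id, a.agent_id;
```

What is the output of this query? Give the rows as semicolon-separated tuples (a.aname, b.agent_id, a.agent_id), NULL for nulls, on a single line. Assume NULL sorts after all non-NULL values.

LEFT JOIN keeps every row from `agents a`; unmatched rows get NULL for `agents b`'s columns.
Matching on a.agent_id = b.agent_id. A NULL in a compared column never satisfies the condition.
- a (agent_id=4) pairs with 3 row(s) of b.
- a (agent_id=9) pairs with 1 row(s) of b.
- a (agent_id=4) pairs with 3 row(s) of b.
- a (agent_id=NULL) has no partner → padded with NULL.
- a (agent_id=4) pairs with 3 row(s) of b.

(Quinn, NULL, NULL); (Raj, 4, 4); (Raj, 4, 4); (Raj, 4, 4); (Tom, 9, 9); (Vik, 4, 4); (Vik, 4, 4); (Vik, 4, 4); (Yara, 4, 4); (Yara, 4, 4); (Yara, 4, 4)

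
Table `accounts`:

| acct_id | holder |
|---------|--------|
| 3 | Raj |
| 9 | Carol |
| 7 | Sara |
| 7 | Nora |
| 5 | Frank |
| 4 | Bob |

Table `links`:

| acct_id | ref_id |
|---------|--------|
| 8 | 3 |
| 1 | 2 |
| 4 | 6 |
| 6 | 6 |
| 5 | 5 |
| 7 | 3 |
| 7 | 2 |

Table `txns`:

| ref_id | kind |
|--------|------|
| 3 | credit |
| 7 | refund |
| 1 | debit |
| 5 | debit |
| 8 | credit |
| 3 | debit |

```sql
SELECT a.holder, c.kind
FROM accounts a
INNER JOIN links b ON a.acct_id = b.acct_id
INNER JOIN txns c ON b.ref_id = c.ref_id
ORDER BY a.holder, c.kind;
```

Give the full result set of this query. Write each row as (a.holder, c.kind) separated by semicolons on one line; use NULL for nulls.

Step 1 — a INNER JOIN b on acct_id → 6 row(s).
Then INNER JOIN `txns c` on ref_id: keep only rows whose b.ref_id appears in c.

(Frank, debit); (Nora, credit); (Nora, debit); (Sara, credit); (Sara, debit)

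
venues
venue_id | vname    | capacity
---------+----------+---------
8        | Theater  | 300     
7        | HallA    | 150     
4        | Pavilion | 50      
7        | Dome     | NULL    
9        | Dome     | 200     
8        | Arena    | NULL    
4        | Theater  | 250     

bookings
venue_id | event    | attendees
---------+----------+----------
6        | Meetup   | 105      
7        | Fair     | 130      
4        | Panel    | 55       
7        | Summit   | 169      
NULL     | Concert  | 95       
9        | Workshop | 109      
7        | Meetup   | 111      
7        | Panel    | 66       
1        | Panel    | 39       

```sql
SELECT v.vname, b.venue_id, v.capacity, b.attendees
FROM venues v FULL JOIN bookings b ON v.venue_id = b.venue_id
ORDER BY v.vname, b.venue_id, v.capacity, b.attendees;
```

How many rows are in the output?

FULL OUTER JOIN keeps every row from both sides; unmatched rows get NULL for the other side's columns.
Matching on v.venue_id = b.venue_id. A NULL in a compared column never satisfies the condition.
- v[0] venue_id=8 → no match; kept with NULLs on the b side.
- v[1] venue_id=7 → 4 match(es) in b → 4 row(s).
- v[2] venue_id=4 → 1 match(es) in b → 1 row(s).
- v[3] venue_id=7 → 4 match(es) in b → 4 row(s).
- v[4] venue_id=9 → 1 match(es) in b → 1 row(s).
- v[5] venue_id=8 → no match; kept with NULLs on the b side.
- v[6] venue_id=4 → 1 match(es) in b → 1 row(s).
- 3 b row(s) had no v match → kept, v columns NULL.
Total: 11 matched + 5 padded = 16 rows.

16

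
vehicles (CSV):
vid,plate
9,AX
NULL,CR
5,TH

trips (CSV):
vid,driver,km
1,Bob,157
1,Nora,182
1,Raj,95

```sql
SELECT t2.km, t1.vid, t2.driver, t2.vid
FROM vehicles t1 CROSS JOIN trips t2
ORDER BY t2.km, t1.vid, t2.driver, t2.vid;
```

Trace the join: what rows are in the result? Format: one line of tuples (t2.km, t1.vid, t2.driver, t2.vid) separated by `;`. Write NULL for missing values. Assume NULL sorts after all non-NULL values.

CROSS JOIN pairs every row of `vehicles` with every row of `trips`: 3 × 3 = 9 rows.

(95, 5, Raj, 1); (95, 9, Raj, 1); (95, NULL, Raj, 1); (157, 5, Bob, 1); (157, 9, Bob, 1); (157, NULL, Bob, 1); (182, 5, Nora, 1); (182, 9, Nora, 1); (182, NULL, Nora, 1)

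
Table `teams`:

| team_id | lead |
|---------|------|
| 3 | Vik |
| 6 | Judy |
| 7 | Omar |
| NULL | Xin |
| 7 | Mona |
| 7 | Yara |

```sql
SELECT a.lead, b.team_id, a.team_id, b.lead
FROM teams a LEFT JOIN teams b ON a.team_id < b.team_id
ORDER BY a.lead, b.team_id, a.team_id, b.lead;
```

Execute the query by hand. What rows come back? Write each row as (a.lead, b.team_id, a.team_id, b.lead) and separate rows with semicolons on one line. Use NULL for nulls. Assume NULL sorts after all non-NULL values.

(Judy, 7, 6, Mona); (Judy, 7, 6, Omar); (Judy, 7, 6, Yara); (Mona, NULL, 7, NULL); (Omar, NULL, 7, NULL); (Vik, 6, 3, Judy); (Vik, 7, 3, Mona); (Vik, 7, 3, Omar); (Vik, 7, 3, Yara); (Xin, NULL, NULL, NULL); (Yara, NULL, 7, NULL)

LEFT JOIN keeps every row from `teams a`; unmatched rows get NULL for `teams b`'s columns.
Matching on a.team_id < b.team_id. A NULL in a compared column never satisfies the condition.
Matched pairs: 7; unmatched a rows kept: 4.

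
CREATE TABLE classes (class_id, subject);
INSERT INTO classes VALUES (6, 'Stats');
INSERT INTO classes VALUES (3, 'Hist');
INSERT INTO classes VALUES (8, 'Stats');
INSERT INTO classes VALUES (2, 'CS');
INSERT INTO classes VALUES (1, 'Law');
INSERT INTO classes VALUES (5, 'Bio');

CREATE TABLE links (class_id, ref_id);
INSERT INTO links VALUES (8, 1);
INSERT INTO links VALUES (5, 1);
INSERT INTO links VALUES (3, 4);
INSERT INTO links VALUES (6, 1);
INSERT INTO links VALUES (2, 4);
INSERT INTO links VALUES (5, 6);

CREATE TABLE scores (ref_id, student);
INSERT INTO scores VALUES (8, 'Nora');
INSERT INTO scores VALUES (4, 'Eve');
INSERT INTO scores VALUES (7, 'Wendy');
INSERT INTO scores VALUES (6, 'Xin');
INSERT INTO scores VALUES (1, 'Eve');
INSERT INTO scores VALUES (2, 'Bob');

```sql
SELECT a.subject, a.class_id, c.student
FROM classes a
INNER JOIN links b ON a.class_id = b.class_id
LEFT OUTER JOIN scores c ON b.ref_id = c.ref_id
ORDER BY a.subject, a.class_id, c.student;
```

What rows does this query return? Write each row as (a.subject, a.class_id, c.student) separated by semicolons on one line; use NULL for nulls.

Joins associate left-to-right: classes INNER JOIN links on class_id gives 6 intermediate row(s).
Then LEFT JOIN `scores c` on ref_id: each of those 6 rows is kept; rows whose b.ref_id has no match in c get NULL for c's columns.

(Bio, 5, Eve); (Bio, 5, Xin); (CS, 2, Eve); (Hist, 3, Eve); (Stats, 6, Eve); (Stats, 8, Eve)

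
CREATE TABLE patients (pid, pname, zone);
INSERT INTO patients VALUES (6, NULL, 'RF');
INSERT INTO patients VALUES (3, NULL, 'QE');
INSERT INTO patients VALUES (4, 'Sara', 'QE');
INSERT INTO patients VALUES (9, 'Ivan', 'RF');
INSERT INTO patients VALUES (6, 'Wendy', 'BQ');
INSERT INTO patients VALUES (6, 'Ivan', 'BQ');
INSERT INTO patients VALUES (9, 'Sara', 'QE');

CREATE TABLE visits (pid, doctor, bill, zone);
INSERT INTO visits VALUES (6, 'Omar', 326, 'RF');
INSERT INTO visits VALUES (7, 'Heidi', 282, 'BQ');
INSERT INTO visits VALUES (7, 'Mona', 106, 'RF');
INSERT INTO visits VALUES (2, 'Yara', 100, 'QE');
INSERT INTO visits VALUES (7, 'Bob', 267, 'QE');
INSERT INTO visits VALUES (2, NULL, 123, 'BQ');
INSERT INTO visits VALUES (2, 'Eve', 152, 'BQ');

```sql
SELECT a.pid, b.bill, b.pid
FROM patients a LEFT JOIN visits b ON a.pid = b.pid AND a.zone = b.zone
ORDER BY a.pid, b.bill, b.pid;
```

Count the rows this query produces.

7

LEFT JOIN keeps every row from `patients`; unmatched rows get NULL for `visits`'s columns.
Matching on a.pid = b.pid AND a.zone = b.zone.
Matched pairs: 1; unmatched a rows kept: 6.
Total: 1 matched + 6 padded = 7 rows.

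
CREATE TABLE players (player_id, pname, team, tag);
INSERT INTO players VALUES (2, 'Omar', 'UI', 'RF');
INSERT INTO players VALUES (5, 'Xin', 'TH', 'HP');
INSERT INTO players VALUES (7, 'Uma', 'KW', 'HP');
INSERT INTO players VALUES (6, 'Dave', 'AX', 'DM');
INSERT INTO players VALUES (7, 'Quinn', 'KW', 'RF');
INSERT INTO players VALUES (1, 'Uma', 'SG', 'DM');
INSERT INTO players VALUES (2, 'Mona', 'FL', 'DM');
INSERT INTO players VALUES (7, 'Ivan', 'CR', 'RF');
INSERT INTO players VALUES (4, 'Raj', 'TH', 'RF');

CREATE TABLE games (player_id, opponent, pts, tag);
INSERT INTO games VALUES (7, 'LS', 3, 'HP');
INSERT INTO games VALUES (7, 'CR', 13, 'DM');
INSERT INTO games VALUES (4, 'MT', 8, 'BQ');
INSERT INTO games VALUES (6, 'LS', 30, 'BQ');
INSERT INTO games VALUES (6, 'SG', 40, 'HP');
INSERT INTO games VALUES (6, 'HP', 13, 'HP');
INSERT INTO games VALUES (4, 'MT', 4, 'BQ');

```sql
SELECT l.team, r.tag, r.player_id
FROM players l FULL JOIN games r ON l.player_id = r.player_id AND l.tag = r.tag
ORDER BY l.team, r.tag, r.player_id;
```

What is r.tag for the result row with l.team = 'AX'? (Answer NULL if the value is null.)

FULL OUTER JOIN keeps every row from both sides; unmatched rows get NULL for the other side's columns.
Matching on l.player_id = r.player_id AND l.tag = r.tag.
- l (player_id=2, tag=RF) has no partner → padded with NULL.
- l (player_id=5, tag=HP) has no partner → padded with NULL.
- l (player_id=7, tag=HP) pairs with 1 row(s) of r.
- l (player_id=6, tag=DM) has no partner → padded with NULL.
- l (player_id=7, tag=RF) has no partner → padded with NULL.
- l (player_id=1, tag=DM) has no partner → padded with NULL.
- l (player_id=2, tag=DM) has no partner → padded with NULL.
- l (player_id=7, tag=RF) has no partner → padded with NULL.
- l (player_id=4, tag=RF) has no partner → padded with NULL.
- 6 r row(s) had no l match → kept, l columns NULL.

NULL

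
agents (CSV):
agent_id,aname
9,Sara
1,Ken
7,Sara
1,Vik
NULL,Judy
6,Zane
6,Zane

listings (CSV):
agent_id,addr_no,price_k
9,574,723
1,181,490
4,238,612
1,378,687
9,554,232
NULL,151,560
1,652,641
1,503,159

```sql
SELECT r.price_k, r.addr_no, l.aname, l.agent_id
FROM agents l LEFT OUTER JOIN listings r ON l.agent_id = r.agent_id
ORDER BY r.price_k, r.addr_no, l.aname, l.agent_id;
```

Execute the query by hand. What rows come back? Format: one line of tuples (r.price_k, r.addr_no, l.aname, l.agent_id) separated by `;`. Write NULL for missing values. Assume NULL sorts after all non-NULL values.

LEFT JOIN keeps every row from `agents`; unmatched rows get NULL for `listings`'s columns.
Matching on l.agent_id = r.agent_id. A NULL in a compared column never satisfies the condition.
- l row (agent_id=9): matches 2 r row(s) → 2 output row(s).
- l row (agent_id=1): matches 4 r row(s) → 4 output row(s).
- l row (agent_id=7): no match → kept, r columns NULL.
- l row (agent_id=1): matches 4 r row(s) → 4 output row(s).
- l row (agent_id=NULL): no match → kept, r columns NULL.
- l row (agent_id=6): no match → kept, r columns NULL.
- l row (agent_id=6): no match → kept, r columns NULL.

(159, 503, Ken, 1); (159, 503, Vik, 1); (232, 554, Sara, 9); (490, 181, Ken, 1); (490, 181, Vik, 1); (641, 652, Ken, 1); (641, 652, Vik, 1); (687, 378, Ken, 1); (687, 378, Vik, 1); (723, 574, Sara, 9); (NULL, NULL, Judy, NULL); (NULL, NULL, Sara, 7); (NULL, NULL, Zane, 6); (NULL, NULL, Zane, 6)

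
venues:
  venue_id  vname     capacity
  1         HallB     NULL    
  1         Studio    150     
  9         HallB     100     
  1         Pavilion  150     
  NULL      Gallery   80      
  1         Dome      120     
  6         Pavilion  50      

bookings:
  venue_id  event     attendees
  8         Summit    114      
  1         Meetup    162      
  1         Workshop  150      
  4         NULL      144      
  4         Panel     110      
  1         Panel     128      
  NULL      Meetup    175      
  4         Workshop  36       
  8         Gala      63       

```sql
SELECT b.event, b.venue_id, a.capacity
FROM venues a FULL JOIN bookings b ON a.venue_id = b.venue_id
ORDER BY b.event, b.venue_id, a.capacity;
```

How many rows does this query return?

21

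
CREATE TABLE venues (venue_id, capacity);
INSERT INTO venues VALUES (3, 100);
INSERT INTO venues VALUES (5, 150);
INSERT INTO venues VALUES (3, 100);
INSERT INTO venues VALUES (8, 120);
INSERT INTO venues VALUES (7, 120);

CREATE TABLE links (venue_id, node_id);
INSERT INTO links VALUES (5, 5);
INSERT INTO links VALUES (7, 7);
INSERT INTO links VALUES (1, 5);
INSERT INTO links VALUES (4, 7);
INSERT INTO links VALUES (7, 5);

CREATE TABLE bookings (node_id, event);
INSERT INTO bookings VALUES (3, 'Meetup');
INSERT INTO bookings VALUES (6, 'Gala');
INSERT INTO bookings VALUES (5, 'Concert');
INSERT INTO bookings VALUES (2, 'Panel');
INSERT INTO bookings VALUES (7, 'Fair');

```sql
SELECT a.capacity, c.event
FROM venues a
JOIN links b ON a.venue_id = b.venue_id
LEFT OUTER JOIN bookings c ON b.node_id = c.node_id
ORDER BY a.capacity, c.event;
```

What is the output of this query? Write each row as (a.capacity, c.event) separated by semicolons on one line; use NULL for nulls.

Evaluate left to right. First `venues a INNER JOIN links b` on venue_id: 3 row(s).
Then LEFT JOIN `bookings c` on node_id: each of those 3 rows is kept; rows whose b.node_id has no match in c get NULL for c's columns.

(120, Concert); (120, Fair); (150, Concert)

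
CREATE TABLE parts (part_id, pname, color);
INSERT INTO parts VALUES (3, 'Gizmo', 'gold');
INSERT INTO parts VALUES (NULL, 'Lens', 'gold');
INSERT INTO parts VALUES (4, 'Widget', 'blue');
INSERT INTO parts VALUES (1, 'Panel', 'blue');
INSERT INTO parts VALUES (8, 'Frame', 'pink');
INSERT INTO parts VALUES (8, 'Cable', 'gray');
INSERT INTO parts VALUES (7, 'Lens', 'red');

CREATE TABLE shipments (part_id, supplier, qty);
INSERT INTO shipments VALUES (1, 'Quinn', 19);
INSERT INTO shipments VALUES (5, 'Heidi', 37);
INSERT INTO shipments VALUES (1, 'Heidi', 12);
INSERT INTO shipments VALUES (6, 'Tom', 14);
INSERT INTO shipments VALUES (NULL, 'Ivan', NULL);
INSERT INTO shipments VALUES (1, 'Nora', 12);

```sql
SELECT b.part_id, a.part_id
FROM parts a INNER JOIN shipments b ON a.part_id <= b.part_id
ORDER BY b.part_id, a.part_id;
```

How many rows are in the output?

9

INNER JOIN keeps only pairs where the ON condition holds.
Matching on a.part_id <= b.part_id. A NULL in a compared column never satisfies the condition.
Matched pairs: 9.
Total: 9 rows.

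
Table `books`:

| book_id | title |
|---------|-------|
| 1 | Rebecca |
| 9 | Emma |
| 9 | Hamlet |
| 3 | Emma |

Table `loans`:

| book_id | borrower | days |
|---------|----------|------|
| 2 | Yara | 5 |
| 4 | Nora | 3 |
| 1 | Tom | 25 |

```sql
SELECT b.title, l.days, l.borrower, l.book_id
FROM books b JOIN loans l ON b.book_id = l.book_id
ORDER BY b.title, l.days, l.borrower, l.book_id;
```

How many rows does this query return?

1

INNER JOIN keeps only pairs where the ON condition holds.
Matching on b.book_id = l.book_id.
Matched pairs: 1.
Total: 1 rows.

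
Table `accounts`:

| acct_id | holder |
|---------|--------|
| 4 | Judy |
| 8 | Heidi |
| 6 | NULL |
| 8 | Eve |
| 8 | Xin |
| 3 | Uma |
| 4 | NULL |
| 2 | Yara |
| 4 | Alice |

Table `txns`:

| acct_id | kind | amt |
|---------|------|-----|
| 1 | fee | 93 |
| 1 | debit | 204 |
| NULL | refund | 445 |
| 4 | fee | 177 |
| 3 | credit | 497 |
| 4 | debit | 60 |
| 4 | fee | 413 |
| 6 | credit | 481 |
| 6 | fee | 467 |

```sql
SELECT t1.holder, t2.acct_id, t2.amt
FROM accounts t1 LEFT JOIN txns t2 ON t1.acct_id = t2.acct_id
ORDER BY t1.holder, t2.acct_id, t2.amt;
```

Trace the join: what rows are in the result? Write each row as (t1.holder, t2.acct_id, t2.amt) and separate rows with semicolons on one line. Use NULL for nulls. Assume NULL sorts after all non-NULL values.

(Alice, 4, 60); (Alice, 4, 177); (Alice, 4, 413); (Eve, NULL, NULL); (Heidi, NULL, NULL); (Judy, 4, 60); (Judy, 4, 177); (Judy, 4, 413); (Uma, 3, 497); (Xin, NULL, NULL); (Yara, NULL, NULL); (NULL, 4, 60); (NULL, 4, 177); (NULL, 4, 413); (NULL, 6, 467); (NULL, 6, 481)

LEFT JOIN keeps every row from `accounts`; unmatched rows get NULL for `txns`'s columns.
Matching on t1.acct_id = t2.acct_id. A NULL in a compared column never satisfies the condition.
- t1 row (acct_id=4): matches 3 t2 row(s) → 3 output row(s).
- t1 row (acct_id=8): no match → kept, t2 columns NULL.
- t1 row (acct_id=6): matches 2 t2 row(s) → 2 output row(s).
- t1 row (acct_id=8): no match → kept, t2 columns NULL.
- t1 row (acct_id=8): no match → kept, t2 columns NULL.
- t1 row (acct_id=3): matches 1 t2 row(s) → 1 output row(s).
- t1 row (acct_id=4): matches 3 t2 row(s) → 3 output row(s).
- t1 row (acct_id=2): no match → kept, t2 columns NULL.
- t1 row (acct_id=4): matches 3 t2 row(s) → 3 output row(s).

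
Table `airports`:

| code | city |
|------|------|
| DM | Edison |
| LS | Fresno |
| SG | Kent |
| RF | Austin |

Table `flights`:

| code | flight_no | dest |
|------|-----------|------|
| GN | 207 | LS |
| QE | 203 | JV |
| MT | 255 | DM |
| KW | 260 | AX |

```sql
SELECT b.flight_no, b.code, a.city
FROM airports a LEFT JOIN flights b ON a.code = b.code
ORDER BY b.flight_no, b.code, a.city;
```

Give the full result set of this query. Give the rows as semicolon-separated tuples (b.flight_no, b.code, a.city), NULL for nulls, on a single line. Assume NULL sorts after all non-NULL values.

(NULL, NULL, Austin); (NULL, NULL, Edison); (NULL, NULL, Fresno); (NULL, NULL, Kent)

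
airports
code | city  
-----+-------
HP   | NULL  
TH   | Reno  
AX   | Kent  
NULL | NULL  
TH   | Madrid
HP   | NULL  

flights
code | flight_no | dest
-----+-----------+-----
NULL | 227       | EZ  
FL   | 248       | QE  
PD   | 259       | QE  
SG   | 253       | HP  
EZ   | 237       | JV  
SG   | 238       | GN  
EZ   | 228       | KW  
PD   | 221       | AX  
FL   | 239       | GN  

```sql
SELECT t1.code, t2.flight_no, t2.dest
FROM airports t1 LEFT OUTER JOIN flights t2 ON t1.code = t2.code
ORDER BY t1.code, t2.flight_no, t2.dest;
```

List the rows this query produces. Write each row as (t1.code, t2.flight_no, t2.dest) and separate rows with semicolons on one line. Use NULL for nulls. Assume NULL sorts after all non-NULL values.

(AX, NULL, NULL); (HP, NULL, NULL); (HP, NULL, NULL); (TH, NULL, NULL); (TH, NULL, NULL); (NULL, NULL, NULL)

LEFT JOIN keeps every row from `airports`; unmatched rows get NULL for `flights`'s columns.
Matching on t1.code = t2.code. A NULL in a compared column never satisfies the condition.
- code=HP: no t2 row matches, row kept with t2 columns NULL.
- code=TH: no t2 row matches, row kept with t2 columns NULL.
- code=AX: no t2 row matches, row kept with t2 columns NULL.
- code=NULL: no t2 row matches, row kept with t2 columns NULL.
- code=TH: no t2 row matches, row kept with t2 columns NULL.
- code=HP: no t2 row matches, row kept with t2 columns NULL.
After projecting and ordering:
t1.code | t2.flight_no | t2.dest
AX | NULL | NULL
HP | NULL | NULL
HP | NULL | NULL
TH | NULL | NULL
TH | NULL | NULL
NULL | NULL | NULL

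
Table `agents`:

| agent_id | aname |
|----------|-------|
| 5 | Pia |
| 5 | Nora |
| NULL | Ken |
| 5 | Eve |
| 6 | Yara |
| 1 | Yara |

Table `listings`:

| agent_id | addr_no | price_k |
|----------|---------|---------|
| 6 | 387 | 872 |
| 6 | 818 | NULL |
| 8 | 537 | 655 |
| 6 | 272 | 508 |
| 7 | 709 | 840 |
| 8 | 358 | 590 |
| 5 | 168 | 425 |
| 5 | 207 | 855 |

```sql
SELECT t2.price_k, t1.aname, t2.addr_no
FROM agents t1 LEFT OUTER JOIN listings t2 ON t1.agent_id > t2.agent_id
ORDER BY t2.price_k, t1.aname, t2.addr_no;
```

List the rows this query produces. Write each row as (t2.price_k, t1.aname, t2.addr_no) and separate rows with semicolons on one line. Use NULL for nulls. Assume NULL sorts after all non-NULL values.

LEFT JOIN keeps every row from `agents`; unmatched rows get NULL for `listings`'s columns.
Matching on t1.agent_id > t2.agent_id. A NULL in a compared column never satisfies the condition.
- t1 (agent_id=5) has no partner → padded with NULL.
- t1 (agent_id=5) has no partner → padded with NULL.
- t1 (agent_id=NULL) has no partner → padded with NULL.
- t1 (agent_id=5) has no partner → padded with NULL.
- t1 (agent_id=6) pairs with 2 row(s) of t2.
- t1 (agent_id=1) has no partner → padded with NULL.
After projecting and ordering:
t2.price_k | t1.aname | t2.addr_no
425 | Yara | 168
855 | Yara | 207
NULL | Eve | NULL
NULL | Ken | NULL
NULL | Nora | NULL
NULL | Pia | NULL
NULL | Yara | NULL

(425, Yara, 168); (855, Yara, 207); (NULL, Eve, NULL); (NULL, Ken, NULL); (NULL, Nora, NULL); (NULL, Pia, NULL); (NULL, Yara, NULL)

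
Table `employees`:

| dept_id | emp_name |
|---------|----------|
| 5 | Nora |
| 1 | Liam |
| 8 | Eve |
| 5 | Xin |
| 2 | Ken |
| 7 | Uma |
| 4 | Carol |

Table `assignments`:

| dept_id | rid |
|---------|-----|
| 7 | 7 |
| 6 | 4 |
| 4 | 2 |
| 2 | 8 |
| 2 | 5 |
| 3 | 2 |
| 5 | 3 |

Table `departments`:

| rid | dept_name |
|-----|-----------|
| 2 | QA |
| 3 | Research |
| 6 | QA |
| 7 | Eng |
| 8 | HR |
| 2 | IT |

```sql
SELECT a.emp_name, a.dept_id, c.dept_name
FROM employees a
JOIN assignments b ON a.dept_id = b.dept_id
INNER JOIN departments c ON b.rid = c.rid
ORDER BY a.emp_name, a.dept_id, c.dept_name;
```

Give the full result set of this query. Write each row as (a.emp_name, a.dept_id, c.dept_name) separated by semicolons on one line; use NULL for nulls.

(Carol, 4, IT); (Carol, 4, QA); (Ken, 2, HR); (Nora, 5, Research); (Uma, 7, Eng); (Xin, 5, Research)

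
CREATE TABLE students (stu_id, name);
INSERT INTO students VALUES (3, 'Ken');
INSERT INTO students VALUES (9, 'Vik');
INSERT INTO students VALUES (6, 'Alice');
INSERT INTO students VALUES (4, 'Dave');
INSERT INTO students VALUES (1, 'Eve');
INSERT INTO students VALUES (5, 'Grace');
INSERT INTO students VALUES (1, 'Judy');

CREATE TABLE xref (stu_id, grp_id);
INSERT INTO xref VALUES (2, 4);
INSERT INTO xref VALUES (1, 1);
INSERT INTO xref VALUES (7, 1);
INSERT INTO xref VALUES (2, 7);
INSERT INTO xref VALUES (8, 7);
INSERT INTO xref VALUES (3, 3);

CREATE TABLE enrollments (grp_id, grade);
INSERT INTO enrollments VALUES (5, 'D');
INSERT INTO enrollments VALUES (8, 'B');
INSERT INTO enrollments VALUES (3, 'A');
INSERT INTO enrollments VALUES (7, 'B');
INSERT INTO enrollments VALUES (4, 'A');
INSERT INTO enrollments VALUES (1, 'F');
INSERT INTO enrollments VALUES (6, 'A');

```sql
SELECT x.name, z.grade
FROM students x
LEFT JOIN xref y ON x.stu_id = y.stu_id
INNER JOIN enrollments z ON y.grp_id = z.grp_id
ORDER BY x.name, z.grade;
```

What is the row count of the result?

Evaluate left to right. First `students x LEFT JOIN xref y` on stu_id: 7 row(s).
Then INNER JOIN `enrollments z` on grp_id: keep only rows whose y.grp_id appears in z.
Result: 3 row(s).

3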